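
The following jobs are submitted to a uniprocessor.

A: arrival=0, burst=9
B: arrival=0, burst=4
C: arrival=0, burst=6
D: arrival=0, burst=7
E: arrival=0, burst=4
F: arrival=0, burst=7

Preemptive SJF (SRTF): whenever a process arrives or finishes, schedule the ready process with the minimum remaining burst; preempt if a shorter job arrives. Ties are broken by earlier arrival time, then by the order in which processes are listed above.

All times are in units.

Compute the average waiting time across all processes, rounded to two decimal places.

12.50

Timeline: | B 0-4 | E 4-8 | C 8-14 | D 14-21 | F 21-28 | A 28-37 |
Completion: A=37  B=4  C=14  D=21  E=8  F=28
Turnaround (C−A): A=37  B=4  C=14  D=21  E=8  F=28
Waiting times: A=28, B=0, C=8, D=14, E=4, F=21
Average waiting = (28+0+8+14+4+21) / 6 = 75/6 = 12.50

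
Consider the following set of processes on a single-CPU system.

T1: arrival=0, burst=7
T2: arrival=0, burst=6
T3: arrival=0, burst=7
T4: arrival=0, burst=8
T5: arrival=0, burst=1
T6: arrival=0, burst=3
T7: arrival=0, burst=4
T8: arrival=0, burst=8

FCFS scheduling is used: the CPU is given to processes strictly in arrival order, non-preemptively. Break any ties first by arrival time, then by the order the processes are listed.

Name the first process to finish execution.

T1

Schedule: | T1 0-7 | T2 7-13 | T3 13-20 | T4 20-28 | T5 28-29 | T6 29-32 | T7 32-36 | T8 36-44 |
Completion: T1=7  T2=13  T3=20  T4=28  T5=29  T6=32  T7=36  T8=44
Finish order: T1 → T2 → T3 → T4 → T5 → T6 → T7 → T8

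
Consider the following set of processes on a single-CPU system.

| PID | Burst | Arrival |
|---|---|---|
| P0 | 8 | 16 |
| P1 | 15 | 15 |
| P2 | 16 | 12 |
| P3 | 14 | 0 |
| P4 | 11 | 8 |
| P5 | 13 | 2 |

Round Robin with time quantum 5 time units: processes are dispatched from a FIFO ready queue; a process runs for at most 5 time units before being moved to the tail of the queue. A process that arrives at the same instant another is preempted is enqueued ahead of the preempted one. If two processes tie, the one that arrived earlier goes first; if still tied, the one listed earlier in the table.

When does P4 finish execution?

66

Schedule: | P3 0-5 | P5 5-10 | P3 10-15 | P4 15-20 | P5 20-25 | P2 25-30 | P1 30-35 | P3 35-39 | P0 39-44 | P4 44-49 | P5 49-52 | P2 52-57 | P1 57-62 | P0 62-65 | P4 65-66 | P2 66-71 | P1 71-76 | P2 76-77 |
Completion: P0=65  P1=76  P2=77  P3=39  P4=66  P5=52
Turnaround (C−A): P0=49  P1=61  P2=65  P3=39  P4=58  P5=50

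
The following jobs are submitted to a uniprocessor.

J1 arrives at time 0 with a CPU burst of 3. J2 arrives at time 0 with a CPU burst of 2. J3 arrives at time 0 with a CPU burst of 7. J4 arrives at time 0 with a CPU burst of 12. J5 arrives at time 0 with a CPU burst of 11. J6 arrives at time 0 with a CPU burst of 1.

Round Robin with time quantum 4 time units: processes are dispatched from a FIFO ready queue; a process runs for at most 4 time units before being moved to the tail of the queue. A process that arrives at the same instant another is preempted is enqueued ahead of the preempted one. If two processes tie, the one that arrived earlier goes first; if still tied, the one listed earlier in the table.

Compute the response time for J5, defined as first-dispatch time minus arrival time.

Gantt: | J1 0-3 | J2 3-5 | J3 5-9 | J4 9-13 | J5 13-17 | J6 17-18 | J3 18-21 | J4 21-25 | J5 25-29 | J4 29-33 | J5 33-36 |
Completion: J1=3  J2=5  J3=21  J4=33  J5=36  J6=18
Turnaround (C−A): J1=3  J2=5  J3=21  J4=33  J5=36  J6=18
Response(J5) = first start − arrival = 13 − 0 = 13

13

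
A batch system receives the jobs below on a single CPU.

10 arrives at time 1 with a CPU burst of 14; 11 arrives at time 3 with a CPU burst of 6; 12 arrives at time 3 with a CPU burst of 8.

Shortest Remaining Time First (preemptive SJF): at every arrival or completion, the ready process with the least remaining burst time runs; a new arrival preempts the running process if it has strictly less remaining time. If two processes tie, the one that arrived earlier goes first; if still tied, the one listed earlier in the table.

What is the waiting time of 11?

Timeline: | idle 0-1 | 10 1-3 | 11 3-9 | 12 9-17 | 10 17-29 |
Completion: 10=29  11=9  12=17
Waiting(11) = turnaround − burst = 6 − 6 = 0

0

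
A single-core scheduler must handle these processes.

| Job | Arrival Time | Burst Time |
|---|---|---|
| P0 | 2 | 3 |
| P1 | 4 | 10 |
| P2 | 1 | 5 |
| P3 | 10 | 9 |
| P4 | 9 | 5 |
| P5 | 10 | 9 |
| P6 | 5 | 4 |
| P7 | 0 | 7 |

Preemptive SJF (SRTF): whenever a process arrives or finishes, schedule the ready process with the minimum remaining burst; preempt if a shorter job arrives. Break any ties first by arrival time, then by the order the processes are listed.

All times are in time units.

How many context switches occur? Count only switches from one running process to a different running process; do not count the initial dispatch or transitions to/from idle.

Schedule: | P7 0-1 | P2 1-2 | P0 2-5 | P2 5-9 | P6 9-13 | P4 13-18 | P7 18-24 | P3 24-33 | P5 33-42 | P1 42-52 |
Completion: P0=5  P1=52  P2=9  P3=33  P4=18  P5=42  P6=13  P7=24
Turnaround (C−A): P0=3  P1=48  P2=8  P3=23  P4=9  P5=32  P6=8  P7=24

9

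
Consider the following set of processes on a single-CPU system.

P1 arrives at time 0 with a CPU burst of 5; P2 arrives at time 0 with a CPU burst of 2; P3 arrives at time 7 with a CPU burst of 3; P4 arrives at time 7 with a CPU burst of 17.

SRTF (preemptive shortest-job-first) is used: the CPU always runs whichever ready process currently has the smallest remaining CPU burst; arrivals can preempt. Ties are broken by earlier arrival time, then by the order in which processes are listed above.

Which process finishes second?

P1

Gantt: | P2 0-2 | P1 2-7 | P3 7-10 | P4 10-27 |
Completion: P1=7  P2=2  P3=10  P4=27
Turnaround (C−A): P1=7  P2=2  P3=3  P4=20
Finish order: P2 → P1 → P3 → P4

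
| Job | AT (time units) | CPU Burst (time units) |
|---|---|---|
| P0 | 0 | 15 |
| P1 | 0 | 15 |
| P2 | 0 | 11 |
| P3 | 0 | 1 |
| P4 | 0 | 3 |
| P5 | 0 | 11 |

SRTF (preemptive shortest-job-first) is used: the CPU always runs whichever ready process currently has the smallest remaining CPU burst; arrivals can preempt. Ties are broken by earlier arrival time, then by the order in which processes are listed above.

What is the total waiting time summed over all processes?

Timeline: | P3 0-1 | P4 1-4 | P2 4-15 | P5 15-26 | P0 26-41 | P1 41-56 |
Completion: P0=41  P1=56  P2=15  P3=1  P4=4  P5=26
Waiting = turnaround − burst: P0=26, P1=41, P2=4, P3=0, P4=1, P5=15
Total waiting = 26 + 41 + 4 + 0 + 1 + 15 = 87

87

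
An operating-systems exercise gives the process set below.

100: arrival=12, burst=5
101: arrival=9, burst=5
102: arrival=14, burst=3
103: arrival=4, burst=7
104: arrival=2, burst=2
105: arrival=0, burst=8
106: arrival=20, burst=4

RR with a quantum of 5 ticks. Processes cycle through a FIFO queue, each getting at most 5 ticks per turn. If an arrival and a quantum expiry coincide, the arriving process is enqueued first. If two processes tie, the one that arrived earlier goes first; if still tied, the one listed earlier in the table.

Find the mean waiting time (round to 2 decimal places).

9.00

Timeline: | 105 0-5 | 104 5-7 | 103 7-12 | 105 12-15 | 101 15-20 | 100 20-25 | 103 25-27 | 102 27-30 | 106 30-34 |
Completion: 100=25  101=20  102=30  103=27  104=7  105=15  106=34
Turnaround (C−A): 100=13  101=11  102=16  103=23  104=5  105=15  106=14
Waiting times: 100=8, 101=6, 102=13, 103=16, 104=3, 105=7, 106=10
Average waiting = (8+6+13+16+3+7+10) / 7 = 63/7 = 9.00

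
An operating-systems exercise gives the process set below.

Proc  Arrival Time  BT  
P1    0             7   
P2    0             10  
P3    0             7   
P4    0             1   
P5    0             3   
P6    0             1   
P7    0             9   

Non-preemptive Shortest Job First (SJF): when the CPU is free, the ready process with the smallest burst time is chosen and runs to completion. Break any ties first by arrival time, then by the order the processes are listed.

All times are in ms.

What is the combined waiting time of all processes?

67

Gantt: | P4 0-1 | P6 1-2 | P5 2-5 | P1 5-12 | P3 12-19 | P7 19-28 | P2 28-38 |
Completion: P1=12  P2=38  P3=19  P4=1  P5=5  P6=2  P7=28
Turnaround (C−A): P1=12  P2=38  P3=19  P4=1  P5=5  P6=2  P7=28
Waiting = turnaround − burst: P1=5, P2=28, P3=12, P4=0, P5=2, P6=1, P7=19
Total waiting = 5 + 28 + 12 + 0 + 2 + 1 + 19 = 67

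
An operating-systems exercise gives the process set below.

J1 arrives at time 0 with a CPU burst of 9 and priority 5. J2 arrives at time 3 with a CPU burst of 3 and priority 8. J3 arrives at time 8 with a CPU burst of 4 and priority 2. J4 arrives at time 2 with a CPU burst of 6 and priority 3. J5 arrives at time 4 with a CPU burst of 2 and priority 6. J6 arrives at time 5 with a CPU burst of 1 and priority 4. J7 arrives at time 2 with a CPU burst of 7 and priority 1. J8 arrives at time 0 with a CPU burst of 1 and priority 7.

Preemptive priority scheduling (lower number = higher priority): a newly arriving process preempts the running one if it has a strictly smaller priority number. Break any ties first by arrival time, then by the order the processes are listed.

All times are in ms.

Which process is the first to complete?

J7

Gantt: | J1 0-2 | J7 2-9 | J3 9-13 | J4 13-19 | J6 19-20 | J1 20-27 | J5 27-29 | J8 29-30 | J2 30-33 |
Completion: J1=27  J2=33  J3=13  J4=19  J5=29  J6=20  J7=9  J8=30
Finish order: J7 → J3 → J4 → J6 → J1 → J5 → J8 → J2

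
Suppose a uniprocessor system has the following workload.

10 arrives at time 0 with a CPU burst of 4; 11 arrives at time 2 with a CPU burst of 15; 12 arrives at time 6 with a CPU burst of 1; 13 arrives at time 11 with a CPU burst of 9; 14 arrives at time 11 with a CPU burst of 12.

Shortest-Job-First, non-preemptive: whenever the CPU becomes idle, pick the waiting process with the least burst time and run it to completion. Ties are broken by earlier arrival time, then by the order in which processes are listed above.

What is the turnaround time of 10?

Gantt: | 10 0-4 | 11 4-19 | 12 19-20 | 13 20-29 | 14 29-41 |
Completion: 10=4  11=19  12=20  13=29  14=41
Turnaround (C−A): 10=4  11=17  12=14  13=18  14=30
Turnaround(10) = completion − arrival = 4 − 0 = 4

4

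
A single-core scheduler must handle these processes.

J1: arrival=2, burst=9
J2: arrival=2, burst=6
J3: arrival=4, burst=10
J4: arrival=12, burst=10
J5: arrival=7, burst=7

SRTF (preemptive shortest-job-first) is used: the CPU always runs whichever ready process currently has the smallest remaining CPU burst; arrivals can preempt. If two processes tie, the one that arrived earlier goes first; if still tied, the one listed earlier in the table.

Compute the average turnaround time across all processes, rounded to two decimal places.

19.60

Schedule: | idle 0-2 | J2 2-8 | J5 8-15 | J1 15-24 | J3 24-34 | J4 34-44 |
Completion: J1=24  J2=8  J3=34  J4=44  J5=15
Turnaround (C−A): J1=22  J2=6  J3=30  J4=32  J5=8
Turnaround times: J1=22, J2=6, J3=30, J4=32, J5=8
Average turnaround = (22+6+30+32+8) / 5 = 98/5 = 19.60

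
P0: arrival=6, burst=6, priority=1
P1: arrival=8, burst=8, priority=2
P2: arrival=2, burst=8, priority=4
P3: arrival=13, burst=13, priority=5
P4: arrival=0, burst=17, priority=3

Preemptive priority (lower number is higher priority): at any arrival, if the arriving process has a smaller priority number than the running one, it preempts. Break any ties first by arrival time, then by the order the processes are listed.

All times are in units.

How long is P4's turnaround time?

31

Gantt: | P4 0-6 | P0 6-12 | P1 12-20 | P4 20-31 | P2 31-39 | P3 39-52 |
Completion: P0=12  P1=20  P2=39  P3=52  P4=31
Turnaround (C−A): P0=6  P1=12  P2=37  P3=39  P4=31
Turnaround(P4) = completion − arrival = 31 − 0 = 31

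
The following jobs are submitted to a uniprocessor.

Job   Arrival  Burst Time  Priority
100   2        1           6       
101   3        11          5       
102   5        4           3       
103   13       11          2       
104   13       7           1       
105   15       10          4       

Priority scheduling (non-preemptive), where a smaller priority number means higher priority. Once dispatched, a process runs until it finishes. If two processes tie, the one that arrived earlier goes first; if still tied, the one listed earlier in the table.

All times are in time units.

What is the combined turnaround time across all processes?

101

Schedule: | idle 0-2 | 100 2-3 | 101 3-14 | 104 14-21 | 103 21-32 | 102 32-36 | 105 36-46 |
Completion: 100=3  101=14  102=36  103=32  104=21  105=46
Turnaround (C−A): 100=1  101=11  102=31  103=19  104=8  105=31
Turnaround = completion − arrival: 100=1, 101=11, 102=31, 103=19, 104=8, 105=31
Total turnaround = 1 + 11 + 31 + 19 + 8 + 31 = 101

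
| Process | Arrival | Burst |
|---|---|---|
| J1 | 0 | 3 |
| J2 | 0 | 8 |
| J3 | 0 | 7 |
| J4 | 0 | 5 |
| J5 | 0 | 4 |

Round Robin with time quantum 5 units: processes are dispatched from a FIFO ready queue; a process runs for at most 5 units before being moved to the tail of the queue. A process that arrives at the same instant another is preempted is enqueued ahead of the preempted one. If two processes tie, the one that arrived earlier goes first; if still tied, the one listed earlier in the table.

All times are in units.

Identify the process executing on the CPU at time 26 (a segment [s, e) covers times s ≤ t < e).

Timeline: | J1 0-3 | J2 3-8 | J3 8-13 | J4 13-18 | J5 18-22 | J2 22-25 | J3 25-27 |
Completion: J1=3  J2=25  J3=27  J4=18  J5=22

J3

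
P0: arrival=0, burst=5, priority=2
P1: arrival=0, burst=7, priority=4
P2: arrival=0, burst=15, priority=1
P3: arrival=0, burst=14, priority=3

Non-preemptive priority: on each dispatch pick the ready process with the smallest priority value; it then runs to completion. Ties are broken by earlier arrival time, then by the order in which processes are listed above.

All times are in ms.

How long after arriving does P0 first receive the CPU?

15

Timeline: | P2 0-15 | P0 15-20 | P3 20-34 | P1 34-41 |
Completion: P0=20  P1=41  P2=15  P3=34
Response(P0) = first start − arrival = 15 − 0 = 15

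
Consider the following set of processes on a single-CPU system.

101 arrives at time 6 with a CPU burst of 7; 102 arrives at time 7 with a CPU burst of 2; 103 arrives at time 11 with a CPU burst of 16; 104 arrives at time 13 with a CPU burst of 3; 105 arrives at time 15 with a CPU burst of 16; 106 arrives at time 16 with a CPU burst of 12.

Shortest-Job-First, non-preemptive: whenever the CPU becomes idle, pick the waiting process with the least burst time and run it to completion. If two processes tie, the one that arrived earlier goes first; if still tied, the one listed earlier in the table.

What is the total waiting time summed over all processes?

Schedule: | idle 0-6 | 101 6-13 | 102 13-15 | 104 15-18 | 106 18-30 | 103 30-46 | 105 46-62 |
Completion: 101=13  102=15  103=46  104=18  105=62  106=30
Waiting = turnaround − burst: 101=0, 102=6, 103=19, 104=2, 105=31, 106=2
Total waiting = 0 + 6 + 19 + 2 + 31 + 2 = 60

60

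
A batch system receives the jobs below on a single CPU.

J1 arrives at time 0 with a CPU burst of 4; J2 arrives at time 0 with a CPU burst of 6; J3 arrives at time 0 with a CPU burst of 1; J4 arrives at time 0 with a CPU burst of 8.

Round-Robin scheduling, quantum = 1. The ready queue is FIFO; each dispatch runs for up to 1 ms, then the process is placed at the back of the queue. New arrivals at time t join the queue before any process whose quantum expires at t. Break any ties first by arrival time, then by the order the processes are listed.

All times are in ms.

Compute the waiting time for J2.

Timeline: | J1 0-1 | J2 1-2 | J3 2-3 | J4 3-4 | J1 4-5 | J2 5-6 | J4 6-7 | J1 7-8 | J2 8-9 | J4 9-10 | J1 10-11 | J2 11-12 | J4 12-13 | J2 13-14 | J4 14-15 | J2 15-16 | J4 16-19 |
Completion: J1=11  J2=16  J3=3  J4=19
Waiting(J2) = turnaround − burst = 16 − 6 = 10

10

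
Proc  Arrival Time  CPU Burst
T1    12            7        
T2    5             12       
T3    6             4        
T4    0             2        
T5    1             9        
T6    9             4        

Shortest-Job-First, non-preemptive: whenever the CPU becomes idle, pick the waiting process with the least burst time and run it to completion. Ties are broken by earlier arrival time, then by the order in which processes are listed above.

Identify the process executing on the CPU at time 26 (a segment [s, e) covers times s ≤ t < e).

T2

Gantt: | T4 0-2 | T5 2-11 | T3 11-15 | T6 15-19 | T1 19-26 | T2 26-38 |
Completion: T1=26  T2=38  T3=15  T4=2  T5=11  T6=19
Turnaround (C−A): T1=14  T2=33  T3=9  T4=2  T5=10  T6=10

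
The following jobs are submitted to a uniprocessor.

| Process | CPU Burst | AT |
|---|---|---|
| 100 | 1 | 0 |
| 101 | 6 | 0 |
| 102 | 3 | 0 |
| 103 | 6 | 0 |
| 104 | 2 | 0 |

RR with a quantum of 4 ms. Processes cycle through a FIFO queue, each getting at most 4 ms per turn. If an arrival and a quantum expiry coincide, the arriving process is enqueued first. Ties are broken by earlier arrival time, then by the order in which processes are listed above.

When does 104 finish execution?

14

Gantt: | 100 0-1 | 101 1-5 | 102 5-8 | 103 8-12 | 104 12-14 | 101 14-16 | 103 16-18 |
Completion: 100=1  101=16  102=8  103=18  104=14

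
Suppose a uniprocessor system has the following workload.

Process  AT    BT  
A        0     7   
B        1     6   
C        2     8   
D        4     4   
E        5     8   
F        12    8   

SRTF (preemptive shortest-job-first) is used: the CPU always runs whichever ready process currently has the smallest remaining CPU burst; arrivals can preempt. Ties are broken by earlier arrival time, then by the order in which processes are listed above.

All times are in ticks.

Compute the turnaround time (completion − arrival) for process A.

Timeline: | A 0-7 | D 7-11 | B 11-17 | C 17-25 | E 25-33 | F 33-41 |
Completion: A=7  B=17  C=25  D=11  E=33  F=41
Turnaround (C−A): A=7  B=16  C=23  D=7  E=28  F=29
Turnaround(A) = completion − arrival = 7 − 0 = 7

7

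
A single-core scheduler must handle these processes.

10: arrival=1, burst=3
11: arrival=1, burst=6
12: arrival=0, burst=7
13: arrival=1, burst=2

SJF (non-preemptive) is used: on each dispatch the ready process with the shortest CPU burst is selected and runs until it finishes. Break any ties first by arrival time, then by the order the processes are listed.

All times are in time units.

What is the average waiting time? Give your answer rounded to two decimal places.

Schedule: | 12 0-7 | 13 7-9 | 10 9-12 | 11 12-18 |
Completion: 10=12  11=18  12=7  13=9
Waiting times: 10=8, 11=11, 12=0, 13=6
Average waiting = (8+11+0+6) / 4 = 25/4 = 6.25

6.25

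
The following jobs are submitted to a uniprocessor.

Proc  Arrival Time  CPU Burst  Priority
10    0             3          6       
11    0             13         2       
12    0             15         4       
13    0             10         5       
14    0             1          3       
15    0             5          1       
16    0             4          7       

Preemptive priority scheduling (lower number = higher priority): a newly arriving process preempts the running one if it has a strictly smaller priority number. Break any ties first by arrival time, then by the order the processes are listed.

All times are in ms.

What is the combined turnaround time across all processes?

Timeline: | 15 0-5 | 11 5-18 | 14 18-19 | 12 19-34 | 13 34-44 | 10 44-47 | 16 47-51 |
Completion: 10=47  11=18  12=34  13=44  14=19  15=5  16=51
Turnaround (C−A): 10=47  11=18  12=34  13=44  14=19  15=5  16=51
Turnaround = completion − arrival: 10=47, 11=18, 12=34, 13=44, 14=19, 15=5, 16=51
Total turnaround = 47 + 18 + 34 + 44 + 19 + 5 + 51 = 218

218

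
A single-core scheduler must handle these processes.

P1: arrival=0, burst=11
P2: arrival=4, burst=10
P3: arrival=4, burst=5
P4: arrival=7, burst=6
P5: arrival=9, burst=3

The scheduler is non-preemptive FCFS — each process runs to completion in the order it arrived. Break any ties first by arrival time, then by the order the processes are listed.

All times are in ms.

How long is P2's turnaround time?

17

Schedule: | P1 0-11 | P2 11-21 | P3 21-26 | P4 26-32 | P5 32-35 |
Completion: P1=11  P2=21  P3=26  P4=32  P5=35
Turnaround (C−A): P1=11  P2=17  P3=22  P4=25  P5=26
Turnaround(P2) = completion − arrival = 21 − 4 = 17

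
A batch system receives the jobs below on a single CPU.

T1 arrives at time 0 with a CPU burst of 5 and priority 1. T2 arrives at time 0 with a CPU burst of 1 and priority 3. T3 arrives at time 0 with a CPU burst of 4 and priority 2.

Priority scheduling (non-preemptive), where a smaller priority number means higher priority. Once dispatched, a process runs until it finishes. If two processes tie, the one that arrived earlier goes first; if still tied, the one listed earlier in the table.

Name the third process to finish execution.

Timeline: | T1 0-5 | T3 5-9 | T2 9-10 |
Completion: T1=5  T2=10  T3=9
Finish order: T1 → T3 → T2

T2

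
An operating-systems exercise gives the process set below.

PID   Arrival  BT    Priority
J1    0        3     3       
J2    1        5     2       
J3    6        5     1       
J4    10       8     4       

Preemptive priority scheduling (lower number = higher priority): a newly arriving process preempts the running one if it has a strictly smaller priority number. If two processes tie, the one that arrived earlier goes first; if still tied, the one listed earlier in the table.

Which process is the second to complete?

Timeline: | J1 0-1 | J2 1-6 | J3 6-11 | J1 11-13 | J4 13-21 |
Completion: J1=13  J2=6  J3=11  J4=21
Turnaround (C−A): J1=13  J2=5  J3=5  J4=11
Finish order: J2 → J3 → J1 → J4

J3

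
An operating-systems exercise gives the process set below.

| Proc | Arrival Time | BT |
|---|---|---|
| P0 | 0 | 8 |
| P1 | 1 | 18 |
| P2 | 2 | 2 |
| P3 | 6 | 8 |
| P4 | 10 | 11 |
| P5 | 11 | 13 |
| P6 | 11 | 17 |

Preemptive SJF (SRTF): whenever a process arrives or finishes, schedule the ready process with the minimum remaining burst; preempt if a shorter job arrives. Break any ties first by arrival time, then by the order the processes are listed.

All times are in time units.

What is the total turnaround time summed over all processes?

198

Timeline: | P0 0-2 | P2 2-4 | P0 4-10 | P3 10-18 | P4 18-29 | P5 29-42 | P6 42-59 | P1 59-77 |
Completion: P0=10  P1=77  P2=4  P3=18  P4=29  P5=42  P6=59
Turnaround (C−A): P0=10  P1=76  P2=2  P3=12  P4=19  P5=31  P6=48
Turnaround = completion − arrival: P0=10, P1=76, P2=2, P3=12, P4=19, P5=31, P6=48
Total turnaround = 10 + 76 + 2 + 12 + 19 + 31 + 48 = 198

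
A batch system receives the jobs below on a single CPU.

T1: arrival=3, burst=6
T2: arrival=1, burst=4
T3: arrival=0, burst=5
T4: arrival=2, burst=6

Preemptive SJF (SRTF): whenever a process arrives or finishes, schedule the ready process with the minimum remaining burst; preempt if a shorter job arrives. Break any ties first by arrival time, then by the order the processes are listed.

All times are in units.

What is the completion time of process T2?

Timeline: | T3 0-5 | T2 5-9 | T4 9-15 | T1 15-21 |
Completion: T1=21  T2=9  T3=5  T4=15
Turnaround (C−A): T1=18  T2=8  T3=5  T4=13

9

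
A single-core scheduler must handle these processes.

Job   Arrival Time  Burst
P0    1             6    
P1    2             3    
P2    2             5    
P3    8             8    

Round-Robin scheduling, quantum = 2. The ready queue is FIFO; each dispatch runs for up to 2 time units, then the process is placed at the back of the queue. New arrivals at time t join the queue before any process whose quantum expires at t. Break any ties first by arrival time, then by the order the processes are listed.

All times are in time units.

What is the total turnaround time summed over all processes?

53

Gantt: | idle 0-1 | P0 1-3 | P1 3-5 | P2 5-7 | P0 7-9 | P1 9-10 | P2 10-12 | P3 12-14 | P0 14-16 | P2 16-17 | P3 17-23 |
Completion: P0=16  P1=10  P2=17  P3=23
Turnaround (C−A): P0=15  P1=8  P2=15  P3=15
Turnaround = completion − arrival: P0=15, P1=8, P2=15, P3=15
Total turnaround = 15 + 8 + 15 + 15 = 53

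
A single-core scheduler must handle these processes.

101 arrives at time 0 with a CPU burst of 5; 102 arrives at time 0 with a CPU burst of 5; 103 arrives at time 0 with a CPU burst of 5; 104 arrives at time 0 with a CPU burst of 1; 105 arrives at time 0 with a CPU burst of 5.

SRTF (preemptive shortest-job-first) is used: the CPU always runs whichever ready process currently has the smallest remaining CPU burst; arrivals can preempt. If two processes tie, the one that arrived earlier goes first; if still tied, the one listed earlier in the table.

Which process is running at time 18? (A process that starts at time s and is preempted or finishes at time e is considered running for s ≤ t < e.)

Schedule: | 104 0-1 | 101 1-6 | 102 6-11 | 103 11-16 | 105 16-21 |
Completion: 101=6  102=11  103=16  104=1  105=21

105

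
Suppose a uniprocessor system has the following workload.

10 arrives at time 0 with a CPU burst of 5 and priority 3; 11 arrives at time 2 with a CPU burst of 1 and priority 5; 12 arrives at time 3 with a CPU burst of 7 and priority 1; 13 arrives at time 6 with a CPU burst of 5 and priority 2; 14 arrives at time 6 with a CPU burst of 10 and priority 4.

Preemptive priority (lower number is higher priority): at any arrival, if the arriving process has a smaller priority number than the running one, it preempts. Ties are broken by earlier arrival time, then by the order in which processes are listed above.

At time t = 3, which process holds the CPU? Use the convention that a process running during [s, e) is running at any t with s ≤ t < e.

12

Timeline: | 10 0-3 | 12 3-10 | 13 10-15 | 10 15-17 | 14 17-27 | 11 27-28 |
Completion: 10=17  11=28  12=10  13=15  14=27
Turnaround (C−A): 10=17  11=26  12=7  13=9  14=21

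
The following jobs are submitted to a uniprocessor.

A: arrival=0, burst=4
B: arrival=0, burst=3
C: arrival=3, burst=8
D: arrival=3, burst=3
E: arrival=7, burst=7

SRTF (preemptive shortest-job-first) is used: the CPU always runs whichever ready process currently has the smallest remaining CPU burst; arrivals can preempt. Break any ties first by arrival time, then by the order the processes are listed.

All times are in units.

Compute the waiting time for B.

0

Schedule: | B 0-3 | D 3-6 | A 6-10 | E 10-17 | C 17-25 |
Completion: A=10  B=3  C=25  D=6  E=17
Turnaround (C−A): A=10  B=3  C=22  D=3  E=10
Waiting(B) = turnaround − burst = 3 − 3 = 0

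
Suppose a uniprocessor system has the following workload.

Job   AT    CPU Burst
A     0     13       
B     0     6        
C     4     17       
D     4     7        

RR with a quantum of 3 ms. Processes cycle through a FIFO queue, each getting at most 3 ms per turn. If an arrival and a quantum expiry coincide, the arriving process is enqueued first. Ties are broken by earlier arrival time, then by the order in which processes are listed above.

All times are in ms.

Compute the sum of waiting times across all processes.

Timeline: | A 0-3 | B 3-6 | A 6-9 | C 9-12 | D 12-15 | B 15-18 | A 18-21 | C 21-24 | D 24-27 | A 27-30 | C 30-33 | D 33-34 | A 34-35 | C 35-43 |
Completion: A=35  B=18  C=43  D=34
Waiting = turnaround − burst: A=22, B=12, C=22, D=23
Total waiting = 22 + 12 + 22 + 23 = 79

79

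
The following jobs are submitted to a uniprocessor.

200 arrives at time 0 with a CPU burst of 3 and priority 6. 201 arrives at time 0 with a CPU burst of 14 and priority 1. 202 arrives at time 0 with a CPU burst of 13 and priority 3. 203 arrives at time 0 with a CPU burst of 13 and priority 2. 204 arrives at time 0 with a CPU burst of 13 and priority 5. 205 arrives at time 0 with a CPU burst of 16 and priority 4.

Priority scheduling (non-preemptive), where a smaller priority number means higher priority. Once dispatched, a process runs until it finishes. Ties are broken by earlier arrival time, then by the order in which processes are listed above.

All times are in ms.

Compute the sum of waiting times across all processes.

206

Schedule: | 201 0-14 | 203 14-27 | 202 27-40 | 205 40-56 | 204 56-69 | 200 69-72 |
Completion: 200=72  201=14  202=40  203=27  204=69  205=56
Waiting = turnaround − burst: 200=69, 201=0, 202=27, 203=14, 204=56, 205=40
Total waiting = 69 + 0 + 27 + 14 + 56 + 40 = 206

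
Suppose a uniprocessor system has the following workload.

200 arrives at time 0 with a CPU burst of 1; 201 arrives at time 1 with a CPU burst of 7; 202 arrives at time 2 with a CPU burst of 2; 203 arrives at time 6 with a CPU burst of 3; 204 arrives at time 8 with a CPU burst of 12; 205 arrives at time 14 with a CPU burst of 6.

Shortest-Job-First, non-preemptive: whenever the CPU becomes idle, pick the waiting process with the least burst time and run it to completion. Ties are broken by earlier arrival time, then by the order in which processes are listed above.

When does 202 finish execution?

10

Timeline: | 200 0-1 | 201 1-8 | 202 8-10 | 203 10-13 | 204 13-25 | 205 25-31 |
Completion: 200=1  201=8  202=10  203=13  204=25  205=31
Turnaround (C−A): 200=1  201=7  202=8  203=7  204=17  205=17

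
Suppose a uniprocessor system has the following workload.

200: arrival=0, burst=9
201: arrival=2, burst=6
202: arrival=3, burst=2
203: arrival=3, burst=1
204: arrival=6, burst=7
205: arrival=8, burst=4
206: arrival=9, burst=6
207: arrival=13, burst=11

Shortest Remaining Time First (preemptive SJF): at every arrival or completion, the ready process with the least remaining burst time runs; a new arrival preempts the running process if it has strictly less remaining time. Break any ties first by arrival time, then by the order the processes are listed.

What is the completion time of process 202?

Gantt: | 200 0-2 | 201 2-3 | 203 3-4 | 202 4-6 | 201 6-11 | 205 11-15 | 206 15-21 | 200 21-28 | 204 28-35 | 207 35-46 |
Completion: 200=28  201=11  202=6  203=4  204=35  205=15  206=21  207=46
Turnaround (C−A): 200=28  201=9  202=3  203=1  204=29  205=7  206=12  207=33

6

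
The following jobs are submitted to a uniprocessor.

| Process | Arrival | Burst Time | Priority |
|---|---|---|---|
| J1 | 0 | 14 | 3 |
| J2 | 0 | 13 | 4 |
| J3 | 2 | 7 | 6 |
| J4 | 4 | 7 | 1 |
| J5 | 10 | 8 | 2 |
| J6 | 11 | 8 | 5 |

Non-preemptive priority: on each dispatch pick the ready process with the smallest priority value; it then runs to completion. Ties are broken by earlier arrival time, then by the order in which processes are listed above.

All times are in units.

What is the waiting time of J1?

0

Schedule: | J1 0-14 | J4 14-21 | J5 21-29 | J2 29-42 | J6 42-50 | J3 50-57 |
Completion: J1=14  J2=42  J3=57  J4=21  J5=29  J6=50
Waiting(J1) = turnaround − burst = 14 − 14 = 0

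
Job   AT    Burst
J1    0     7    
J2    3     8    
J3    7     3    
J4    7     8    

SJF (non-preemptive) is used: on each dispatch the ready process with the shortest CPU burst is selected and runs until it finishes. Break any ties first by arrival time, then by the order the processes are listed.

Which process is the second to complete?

Timeline: | J1 0-7 | J3 7-10 | J2 10-18 | J4 18-26 |
Completion: J1=7  J2=18  J3=10  J4=26
Finish order: J1 → J3 → J2 → J4

J3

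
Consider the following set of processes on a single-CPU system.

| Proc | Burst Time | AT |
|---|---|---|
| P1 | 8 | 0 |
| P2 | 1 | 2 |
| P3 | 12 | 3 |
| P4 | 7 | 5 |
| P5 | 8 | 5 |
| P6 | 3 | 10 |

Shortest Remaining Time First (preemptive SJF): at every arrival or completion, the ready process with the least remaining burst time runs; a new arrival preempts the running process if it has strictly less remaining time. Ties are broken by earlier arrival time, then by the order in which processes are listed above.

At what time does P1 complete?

Schedule: | P1 0-2 | P2 2-3 | P1 3-9 | P4 9-10 | P6 10-13 | P4 13-19 | P5 19-27 | P3 27-39 |
Completion: P1=9  P2=3  P3=39  P4=19  P5=27  P6=13
Turnaround (C−A): P1=9  P2=1  P3=36  P4=14  P5=22  P6=3

9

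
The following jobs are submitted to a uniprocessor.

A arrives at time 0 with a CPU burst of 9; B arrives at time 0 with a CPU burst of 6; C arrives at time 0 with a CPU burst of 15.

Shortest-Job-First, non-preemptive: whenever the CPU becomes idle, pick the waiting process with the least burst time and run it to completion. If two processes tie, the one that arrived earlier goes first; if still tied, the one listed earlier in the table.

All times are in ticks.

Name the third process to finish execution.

C

Schedule: | B 0-6 | A 6-15 | C 15-30 |
Completion: A=15  B=6  C=30
Finish order: B → A → C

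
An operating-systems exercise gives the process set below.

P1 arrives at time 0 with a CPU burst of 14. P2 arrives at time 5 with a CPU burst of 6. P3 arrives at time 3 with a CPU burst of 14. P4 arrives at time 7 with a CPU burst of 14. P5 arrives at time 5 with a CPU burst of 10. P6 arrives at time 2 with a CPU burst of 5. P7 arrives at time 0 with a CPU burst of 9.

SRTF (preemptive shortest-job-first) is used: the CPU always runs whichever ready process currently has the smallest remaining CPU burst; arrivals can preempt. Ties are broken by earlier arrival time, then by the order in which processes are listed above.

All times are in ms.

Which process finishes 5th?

P1

Gantt: | P7 0-2 | P6 2-7 | P2 7-13 | P7 13-20 | P5 20-30 | P1 30-44 | P3 44-58 | P4 58-72 |
Completion: P1=44  P2=13  P3=58  P4=72  P5=30  P6=7  P7=20
Turnaround (C−A): P1=44  P2=8  P3=55  P4=65  P5=25  P6=5  P7=20
Finish order: P6 → P2 → P7 → P5 → P1 → P3 → P4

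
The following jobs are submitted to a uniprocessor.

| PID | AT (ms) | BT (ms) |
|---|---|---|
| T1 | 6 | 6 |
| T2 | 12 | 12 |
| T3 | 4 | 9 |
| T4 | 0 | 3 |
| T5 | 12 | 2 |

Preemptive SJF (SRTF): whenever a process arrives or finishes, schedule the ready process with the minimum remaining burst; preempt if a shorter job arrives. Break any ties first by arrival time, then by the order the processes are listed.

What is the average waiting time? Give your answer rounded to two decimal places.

Gantt: | T4 0-3 | idle 3-4 | T3 4-6 | T1 6-12 | T5 12-14 | T3 14-21 | T2 21-33 |
Completion: T1=12  T2=33  T3=21  T4=3  T5=14
Turnaround (C−A): T1=6  T2=21  T3=17  T4=3  T5=2
Waiting times: T1=0, T2=9, T3=8, T4=0, T5=0
Average waiting = (0+9+8+0+0) / 5 = 17/5 = 3.40

3.40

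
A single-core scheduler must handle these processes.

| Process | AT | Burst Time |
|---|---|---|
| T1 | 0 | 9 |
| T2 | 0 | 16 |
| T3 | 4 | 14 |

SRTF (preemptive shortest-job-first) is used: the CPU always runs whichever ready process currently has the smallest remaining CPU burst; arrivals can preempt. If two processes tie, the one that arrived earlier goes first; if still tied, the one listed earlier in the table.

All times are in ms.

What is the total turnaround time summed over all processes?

67

Gantt: | T1 0-9 | T3 9-23 | T2 23-39 |
Completion: T1=9  T2=39  T3=23
Turnaround (C−A): T1=9  T2=39  T3=19
Turnaround = completion − arrival: T1=9, T2=39, T3=19
Total turnaround = 9 + 39 + 19 = 67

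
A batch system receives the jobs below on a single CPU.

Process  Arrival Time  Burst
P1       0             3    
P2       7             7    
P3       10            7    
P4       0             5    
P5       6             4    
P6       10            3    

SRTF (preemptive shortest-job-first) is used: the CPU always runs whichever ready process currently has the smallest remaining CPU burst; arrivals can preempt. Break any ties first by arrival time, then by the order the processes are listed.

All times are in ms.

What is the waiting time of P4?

3

Schedule: | P1 0-3 | P4 3-8 | P5 8-12 | P6 12-15 | P2 15-22 | P3 22-29 |
Completion: P1=3  P2=22  P3=29  P4=8  P5=12  P6=15
Turnaround (C−A): P1=3  P2=15  P3=19  P4=8  P5=6  P6=5
Waiting(P4) = turnaround − burst = 8 − 5 = 3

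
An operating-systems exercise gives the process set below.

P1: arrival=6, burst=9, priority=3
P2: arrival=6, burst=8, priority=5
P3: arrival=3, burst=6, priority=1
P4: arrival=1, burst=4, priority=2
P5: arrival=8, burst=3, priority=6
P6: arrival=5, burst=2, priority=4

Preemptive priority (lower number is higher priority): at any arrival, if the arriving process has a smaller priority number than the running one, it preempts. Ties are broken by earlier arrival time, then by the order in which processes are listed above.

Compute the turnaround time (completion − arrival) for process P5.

25

Timeline: | idle 0-1 | P4 1-3 | P3 3-9 | P4 9-11 | P1 11-20 | P6 20-22 | P2 22-30 | P5 30-33 |
Completion: P1=20  P2=30  P3=9  P4=11  P5=33  P6=22
Turnaround (C−A): P1=14  P2=24  P3=6  P4=10  P5=25  P6=17
Turnaround(P5) = completion − arrival = 33 − 8 = 25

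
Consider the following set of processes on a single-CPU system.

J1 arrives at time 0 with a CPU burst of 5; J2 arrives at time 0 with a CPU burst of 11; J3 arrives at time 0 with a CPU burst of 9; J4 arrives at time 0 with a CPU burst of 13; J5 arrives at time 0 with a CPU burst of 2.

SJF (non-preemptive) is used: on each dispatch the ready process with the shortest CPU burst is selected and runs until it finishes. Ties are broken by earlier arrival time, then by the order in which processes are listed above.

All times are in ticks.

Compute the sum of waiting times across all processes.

52

Timeline: | J5 0-2 | J1 2-7 | J3 7-16 | J2 16-27 | J4 27-40 |
Completion: J1=7  J2=27  J3=16  J4=40  J5=2
Waiting = turnaround − burst: J1=2, J2=16, J3=7, J4=27, J5=0
Total waiting = 2 + 16 + 7 + 27 + 0 = 52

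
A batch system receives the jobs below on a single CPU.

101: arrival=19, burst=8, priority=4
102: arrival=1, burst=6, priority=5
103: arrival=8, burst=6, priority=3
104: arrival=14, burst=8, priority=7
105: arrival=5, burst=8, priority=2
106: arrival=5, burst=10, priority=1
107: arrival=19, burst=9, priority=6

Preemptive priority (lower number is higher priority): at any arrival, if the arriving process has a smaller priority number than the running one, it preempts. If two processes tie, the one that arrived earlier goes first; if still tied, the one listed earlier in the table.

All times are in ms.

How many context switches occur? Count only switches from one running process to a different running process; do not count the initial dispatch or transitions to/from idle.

Schedule: | idle 0-1 | 102 1-5 | 106 5-15 | 105 15-23 | 103 23-29 | 101 29-37 | 102 37-39 | 107 39-48 | 104 48-56 |
Completion: 101=37  102=39  103=29  104=56  105=23  106=15  107=48

7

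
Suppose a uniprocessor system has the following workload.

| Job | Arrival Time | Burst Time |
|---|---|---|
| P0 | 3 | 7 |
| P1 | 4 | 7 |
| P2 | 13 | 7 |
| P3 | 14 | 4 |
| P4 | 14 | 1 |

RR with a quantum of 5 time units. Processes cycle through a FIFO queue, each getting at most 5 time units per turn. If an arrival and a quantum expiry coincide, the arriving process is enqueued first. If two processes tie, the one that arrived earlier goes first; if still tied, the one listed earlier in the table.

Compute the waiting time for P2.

Gantt: | idle 0-3 | P0 3-8 | P1 8-13 | P0 13-15 | P2 15-20 | P1 20-22 | P3 22-26 | P4 26-27 | P2 27-29 |
Completion: P0=15  P1=22  P2=29  P3=26  P4=27
Turnaround (C−A): P0=12  P1=18  P2=16  P3=12  P4=13
Waiting(P2) = turnaround − burst = 16 − 7 = 9

9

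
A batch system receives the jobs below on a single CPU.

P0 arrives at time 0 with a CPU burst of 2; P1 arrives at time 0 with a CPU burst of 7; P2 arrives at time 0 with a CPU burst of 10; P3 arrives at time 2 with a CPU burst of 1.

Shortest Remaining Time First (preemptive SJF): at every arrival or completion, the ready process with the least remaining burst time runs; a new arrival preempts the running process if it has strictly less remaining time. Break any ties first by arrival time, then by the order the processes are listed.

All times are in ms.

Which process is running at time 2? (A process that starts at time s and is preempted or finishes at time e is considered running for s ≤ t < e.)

Timeline: | P0 0-2 | P3 2-3 | P1 3-10 | P2 10-20 |
Completion: P0=2  P1=10  P2=20  P3=3
Turnaround (C−A): P0=2  P1=10  P2=20  P3=1

P3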